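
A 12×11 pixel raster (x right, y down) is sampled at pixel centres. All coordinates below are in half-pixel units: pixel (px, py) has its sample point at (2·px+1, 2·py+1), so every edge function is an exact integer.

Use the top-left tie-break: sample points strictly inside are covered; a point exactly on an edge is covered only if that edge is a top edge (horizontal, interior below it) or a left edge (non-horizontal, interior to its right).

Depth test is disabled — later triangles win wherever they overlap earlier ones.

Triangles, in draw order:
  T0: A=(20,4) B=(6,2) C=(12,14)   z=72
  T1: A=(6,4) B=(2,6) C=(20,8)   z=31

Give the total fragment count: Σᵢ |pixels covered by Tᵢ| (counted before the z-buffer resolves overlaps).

T0:
  2·area = 156  (B↔C swapped to make it positive)
  edge (20, 4)→(12, 14): d=(-8,10) right/bottom  bias=-1
  edge (12, 14)→(6, 2): d=(-6,-12) top-left  bias=+0
  edge (6, 2)→(20, 4): d=(14,2) right/bottom  bias=-1
    (3,1)@(7, 3): e=[138,6,12] → █
    (4,1)@(9, 3): e=[118,30,8] → █
    (5,1)@(11, 3): e=[98,54,4] → █
    (6,1)@(13, 3): e=[78,78,0] → ·  [on edge]
    (3,2)@(7, 5): e=[122,-6,40] → ·
    (4,2)@(9, 5): e=[102,18,36] → █
    (6,2)@(13, 5): e=[62,66,28] → █
    (7,2)@(15, 5): e=[42,90,24] → █
    (8,2)@(17, 5): e=[22,114,20] → █
    (9,2)@(19, 5): e=[2,138,16] → █
    (10,2)@(21, 5): e=[-18,162,12] → ·
    (4,3)@(9, 7): e=[86,6,64] → █
  covered (19 px):
    · · · · · · · · · · · ·
    · · · █ █ █ · · · · · ·
    · · · · █ █ █ █ █ █ · ·
    · · · · █ █ █ █ █ · · ·
    · · · · · █ █ █ · · · ·
    · · · · · █ █ · · · · ·
    · · · · · · · · · · · ·
    · · · · · · · · · · · ·
    · · · · · · · · · · · ·
    · · · · · · · · · · · ·
    · · · · · · · · · · · ·
T1:
  2·area = 44  (B↔C swapped to make it positive)
  edge (6, 4)→(20, 8): d=(14,4) right/bottom  bias=-1
  edge (20, 8)→(2, 6): d=(-18,-2) top-left  bias=+0
  edge (2, 6)→(6, 4): d=(4,-2) top-left  bias=+0
    (2,2)@(5, 5): e=[18,24,2] → █
    (3,2)@(7, 5): e=[10,28,6] → █
    (4,2)@(9, 5): e=[2,32,10] → █
    (5,2)@(11, 5): e=[-6,36,14] → ·
    (2,3)@(5, 7): e=[46,-12,10] → ·
    (3,3)@(7, 7): e=[38,-8,14] → ·
    (4,3)@(9, 7): e=[30,-4,18] → ·
    (5,3)@(11, 7): e=[22,0,22] → █  [on edge]
    (6,3)@(13, 7): e=[14,4,26] → █
    (7,3)@(15, 7): e=[6,8,30] → █
    (8,3)@(17, 7): e=[-2,12,34] → ·
    (5,4)@(11, 9): e=[50,-36,30] → ·
  covered (6 px):
    · · · · · · · · · · · ·
    · · · · · · · · · · · ·
    · · █ █ █ · · · · · · ·
    · · · · · █ █ █ · · · ·
    · · · · · · · · · · · ·
    · · · · · · · · · · · ·
    · · · · · · · · · · · ·
    · · · · · · · · · · · ·
    · · · · · · · · · · · ·
    · · · · · · · · · · · ·
    · · · · · · · · · · · ·

Result: 25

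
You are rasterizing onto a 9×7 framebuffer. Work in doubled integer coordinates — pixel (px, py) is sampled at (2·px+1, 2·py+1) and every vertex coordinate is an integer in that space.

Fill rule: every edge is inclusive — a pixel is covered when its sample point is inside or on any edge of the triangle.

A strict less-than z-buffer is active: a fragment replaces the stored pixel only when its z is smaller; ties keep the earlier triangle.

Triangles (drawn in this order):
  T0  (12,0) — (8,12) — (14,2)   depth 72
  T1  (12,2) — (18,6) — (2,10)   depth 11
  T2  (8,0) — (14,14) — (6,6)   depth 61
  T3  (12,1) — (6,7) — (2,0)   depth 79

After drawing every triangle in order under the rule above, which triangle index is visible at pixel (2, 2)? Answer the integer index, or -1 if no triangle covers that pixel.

T0:
  2·area = 32  (B↔C swapped to make it positive)
  edge (12, 0)→(14, 2): d=(2,2) inclusive
  edge (14, 2)→(8, 12): d=(-6,10) inclusive
  edge (8, 12)→(12, 0): d=(4,-12) inclusive
    (6,0)@(13, 1): e=[0,16,16] → #  [on edge]
    (7,0)@(15, 1): e=[-4,-4,40] → ·
    (5,1)@(11, 3): e=[8,24,0] → #  [on edge]
    (7,1)@(15, 3): e=[0,-16,48] → ·  [on edge]
    (5,2)@(11, 5): e=[12,12,8] → #
    (6,2)@(13, 5): e=[8,-8,32] → ·
    (8,2)@(17, 5): e=[0,-48,80] → ·  [on edge]
    (5,3)@(11, 7): e=[16,0,16] → #  [on edge]
    (6,3)@(13, 7): e=[12,-20,40] → ·
    (4,4)@(9, 9): e=[24,8,0] → #  [on edge]
    (5,4)@(11, 9): e=[20,-12,24] → ·
    (4,5)@(9, 11): e=[28,-4,8] → ·
  covered (6 px):
    · · · · · · # · ·
    · · · · · # # · ·
    · · · · · # · · ·
    · · · · · # · · ·
    · · · · # · · · ·
    · · · · · · · · ·
    · · · · · · · · ·
T1:
  2·area = 88
  edge (12, 2)→(18, 6): d=(6,4) inclusive
  edge (18, 6)→(2, 10): d=(-16,4) inclusive
  edge (2, 10)→(12, 2): d=(10,-8) inclusive
    (5,1)@(11, 3): e=[10,76,2] → #
    (6,1)@(13, 3): e=[2,68,18] → #
    (7,1)@(15, 3): e=[-6,60,34] → ·
    (4,2)@(9, 5): e=[30,52,6] → #
    (7,2)@(15, 5): e=[6,28,54] → #
    (8,2)@(17, 5): e=[-2,20,70] → ·
    (3,3)@(7, 7): e=[50,28,10] → #
    (7,3)@(15, 7): e=[18,-4,74] → ·
    (2,4)@(5, 9): e=[70,4,14] → #
    (3,4)@(7, 9): e=[62,-4,30] → ·
    (4,4)@(9, 9): e=[54,-12,46] → ·
    (5,4)@(11, 9): e=[46,-20,62] → ·
  covered (11 px):
    · · · · · · · · ·
    · · · · · # # · ·
    · · · · # # # # ·
    · · · # # # # · ·
    · · # · · · · · ·
    · · · · · · · · ·
    · · · · · · · · ·
T2:
  2·area = 64
  edge (8, 0)→(14, 14): d=(6,14) inclusive
  edge (14, 14)→(6, 6): d=(-8,-8) inclusive
  edge (6, 6)→(8, 0): d=(2,-6) inclusive
    (0,0)@(1, 1): e=[104,0,-40] → ·  [on edge]
    (1,1)@(3, 3): e=[88,0,-24] → ·  [on edge]
    (3,1)@(7, 3): e=[32,32,0] → #  [on edge]
    (4,1)@(9, 3): e=[4,48,12] → #
    (5,1)@(11, 3): e=[-24,64,24] → ·
    (2,2)@(5, 5): e=[72,0,-8] → ·  [on edge]
    (3,2)@(7, 5): e=[44,16,4] → #
    (5,2)@(11, 5): e=[-12,48,28] → ·
    (3,3)@(7, 7): e=[56,0,8] → #  [on edge]
    (5,3)@(11, 7): e=[0,32,32] → #  [on edge]
    (6,3)@(13, 7): e=[-28,48,44] → ·
    (2,4)@(5, 9): e=[96,-32,0] → ·  [on edge]
    (4,4)@(9, 9): e=[40,0,24] → #  [on edge]
    (5,5)@(11, 11): e=[24,0,40] → #  [on edge]
    (6,6)@(13, 13): e=[8,0,56] → #  [on edge]
  covered (11 px):
    · · · · · · · · ·
    · · · # # · · · ·
    · · · # # · · · ·
    · · · # # # · · ·
    · · · · # # · · ·
    · · · · · # · · ·
    · · · · · · # · ·
T3:
  2·area = 66
  edge (12, 1)→(6, 7): d=(-6,6) inclusive
  edge (6, 7)→(2, 0): d=(-4,-7) inclusive
  edge (2, 0)→(12, 1): d=(10,1) inclusive
    (1,0)@(3, 1): e=[54,3,9] → #
    (2,0)@(5, 1): e=[42,17,7] → #
    (3,0)@(7, 1): e=[30,31,5] → #
    (4,0)@(9, 1): e=[18,45,3] → #
    (5,0)@(11, 1): e=[6,59,1] → #
    (6,0)@(13, 1): e=[-6,73,-1] → ·
    (1,1)@(3, 3): e=[42,-5,29] → ·
    (2,1)@(5, 3): e=[30,9,27] → #
    (5,1)@(11, 3): e=[-6,51,21] → ·
    (2,2)@(5, 5): e=[18,1,47] → #
    (4,2)@(9, 5): e=[-6,29,43] → ·
    (2,3)@(5, 7): e=[6,-7,67] → ·
  covered (10 px):
    · # # # # # · · ·
    · · # # # · · · ·
    · · # # · · · · ·
    · · · · · · · · ·
    · · · · · · · · ·
    · · · · · · · · ·
    · · · · · · · · ·

Z-buffer (winner per pixel, '.' = empty):
  . 3 3 3 3 3 0 . .
  . . 3 2 2 1 1 . .
  . . 3 2 1 1 1 1 .
  . . . 1 1 1 1 . .
  . . 1 . 2 2 . . .
  . . . . . 2 . . .
  . . . . . . 2 . .

Final: 3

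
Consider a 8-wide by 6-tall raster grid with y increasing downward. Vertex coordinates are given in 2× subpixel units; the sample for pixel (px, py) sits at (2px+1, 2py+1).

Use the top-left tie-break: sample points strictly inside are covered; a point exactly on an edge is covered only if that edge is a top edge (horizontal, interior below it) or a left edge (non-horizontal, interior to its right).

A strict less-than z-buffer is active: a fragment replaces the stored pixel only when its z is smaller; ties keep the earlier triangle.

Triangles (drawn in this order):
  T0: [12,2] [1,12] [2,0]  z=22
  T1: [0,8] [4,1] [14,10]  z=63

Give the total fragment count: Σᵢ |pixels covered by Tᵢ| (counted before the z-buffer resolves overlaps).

T0:
  2·area = 122
  edge (12, 2)→(1, 12): d=(-11,10) right/bottom  bias=-1
  edge (1, 12)→(2, 0): d=(1,-12) top-left  bias=+0
  edge (2, 0)→(12, 2): d=(10,2) right/bottom  bias=-1
    (1,0)@(3, 1): e=[101,13,8] → #
    (2,0)@(5, 1): e=[81,37,4] → #
    (3,0)@(7, 1): e=[61,61,0] → ·  [on edge]
    (1,1)@(3, 3): e=[79,15,28] → #
    (3,1)@(7, 3): e=[39,63,20] → #
    (4,1)@(9, 3): e=[19,87,16] → #
    (5,1)@(11, 3): e=[-1,111,12] → ·
    (1,2)@(3, 5): e=[57,17,48] → #
    (4,2)@(9, 5): e=[-3,89,36] → ·
    (1,3)@(3, 7): e=[35,19,68] → #
    (3,3)@(7, 7): e=[-5,67,60] → ·
    (1,4)@(3, 9): e=[13,21,88] → #
  covered (12 px):
    · # # · · · · ·
    · # # # # · · ·
    · # # # · · · ·
    · # # · · · · ·
    · # · · · · · ·
    · · · · · · · ·
T1:
  2·area = 106
  edge (0, 8)→(4, 1): d=(4,-7) top-left  bias=+0
  edge (4, 1)→(14, 10): d=(10,9) right/bottom  bias=-1
  edge (14, 10)→(0, 8): d=(-14,-2) top-left  bias=+0
    (1,1)@(3, 3): e=[1,29,76] → #
    (2,1)@(5, 3): e=[15,11,80] → #
    (3,1)@(7, 3): e=[29,-7,84] → ·
    (1,2)@(3, 5): e=[9,49,48] → #
    (3,2)@(7, 5): e=[37,13,56] → #
    (4,2)@(9, 5): e=[51,-5,60] → ·
    (0,3)@(1, 7): e=[3,87,16] → #
    (4,3)@(9, 7): e=[59,15,32] → #
    (5,3)@(11, 7): e=[73,-3,36] → ·
    (0,4)@(1, 9): e=[11,107,-12] → ·
    (1,4)@(3, 9): e=[25,89,-8] → ·
    (2,4)@(5, 9): e=[39,71,-4] → ·
    (3,4)@(7, 9): e=[53,53,0] → #  [on edge]
  covered (13 px):
    · · · · · · · ·
    · # # · · · · ·
    · # # # · · · ·
    # # # # # · · ·
    · · · # # # · ·
    · · · · · · · ·

Final: 25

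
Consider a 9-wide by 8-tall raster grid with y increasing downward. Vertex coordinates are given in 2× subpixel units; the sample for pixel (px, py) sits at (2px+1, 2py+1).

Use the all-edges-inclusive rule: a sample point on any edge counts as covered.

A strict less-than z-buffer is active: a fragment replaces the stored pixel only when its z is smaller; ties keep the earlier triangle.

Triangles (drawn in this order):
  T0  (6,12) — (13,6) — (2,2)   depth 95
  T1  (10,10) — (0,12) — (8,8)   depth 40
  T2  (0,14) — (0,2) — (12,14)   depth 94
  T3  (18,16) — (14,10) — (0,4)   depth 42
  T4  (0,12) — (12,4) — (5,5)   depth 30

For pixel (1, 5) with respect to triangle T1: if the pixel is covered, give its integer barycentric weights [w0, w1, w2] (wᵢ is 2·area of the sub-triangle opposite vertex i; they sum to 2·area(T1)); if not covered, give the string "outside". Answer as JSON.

T0:
  2·area = 94  (B↔C swapped to make it positive)
  edge (6, 12)→(2, 2): d=(-4,-10) inclusive
  edge (2, 2)→(13, 6): d=(11,4) inclusive
  edge (13, 6)→(6, 12): d=(-7,6) inclusive
    (1,1)@(3, 3): e=[6,7,81] → X
    (2,1)@(5, 3): e=[26,-1,69] → .
    (1,2)@(3, 5): e=[-2,29,67] → .
    (2,2)@(5, 5): e=[18,21,55] → X
    (3,2)@(7, 5): e=[38,13,43] → X
    (4,2)@(9, 5): e=[58,5,31] → X
    (5,2)@(11, 5): e=[78,-3,19] → .
    (2,3)@(5, 7): e=[10,43,41] → X
    (5,3)@(11, 7): e=[70,19,5] → X
    (6,3)@(13, 7): e=[90,11,-7] → .
    (2,4)@(5, 9): e=[2,65,27] → X
    (5,4)@(11, 9): e=[62,41,-9] → .
  covered (12 px):
    . . . . . . . . .
    . X . . . . . . .
    . . X X X . . . .
    . . X X X X . . .
    . . X X X . . . .
    . . . X . . . . .
    . . . . . . . . .
    . . . . . . . . .
T1:
  2·area = 24
  edge (10, 10)→(0, 12): d=(-10,2) inclusive
  edge (0, 12)→(8, 8): d=(8,-4) inclusive
  edge (8, 8)→(10, 10): d=(2,2) inclusive
    (0,0)@(1, 1): e=[108,-84,0] → .  [on edge]
    (1,1)@(3, 3): e=[84,-60,0] → .  [on edge]
    (2,2)@(5, 5): e=[60,-36,0] → .  [on edge]
    (3,3)@(7, 7): e=[36,-12,0] → .  [on edge]
    (3,4)@(7, 9): e=[16,4,4] → X
    (4,4)@(9, 9): e=[12,12,0] → X  [on edge]
    (5,4)@(11, 9): e=[8,20,-4] → .
    (7,4)@(15, 9): e=[0,36,-12] → .  [on edge]
    (1,5)@(3, 11): e=[4,4,16] → X
    (2,5)@(5, 11): e=[0,12,12] → X  [on edge]
    (3,5)@(7, 11): e=[-4,20,8] → .
    (4,5)@(9, 11): e=[-8,28,4] → .
    (5,5)@(11, 11): e=[-12,36,0] → .  [on edge]
    (6,6)@(13, 13): e=[-36,60,0] → .  [on edge]
    (7,7)@(15, 15): e=[-60,84,0] → .  [on edge]
  covered (4 px):
    . . . . . . . . .
    . . . . . . . . .
    . . . . . . . . .
    . . . . . . . . .
    . . . X X . . . .
    . X X . . . . . .
    . . . . . . . . .
    . . . . . . . . .
T2:
  2·area = 144
  edge (0, 14)→(0, 2): d=(0,-12) inclusive
  edge (0, 2)→(12, 14): d=(12,12) inclusive
  edge (12, 14)→(0, 14): d=(-12,0) inclusive
    (0,1)@(1, 3): e=[12,0,132] → X  [on edge]
    (1,1)@(3, 3): e=[36,-24,132] → .
    (0,2)@(1, 5): e=[12,24,108] → X
    (1,2)@(3, 5): e=[36,0,108] → X  [on edge]
    (2,2)@(5, 5): e=[60,-24,108] → .
    (0,3)@(1, 7): e=[12,48,84] → X
    (2,3)@(5, 7): e=[60,0,84] → X  [on edge]
    (3,3)@(7, 7): e=[84,-24,84] → .
    (0,4)@(1, 9): e=[12,72,60] → X
    (3,4)@(7, 9): e=[84,0,60] → X  [on edge]
    (4,4)@(9, 9): e=[108,-24,60] → .
    (0,5)@(1, 11): e=[12,96,36] → X
    (4,5)@(9, 11): e=[108,0,36] → X  [on edge]
    (5,6)@(11, 13): e=[132,0,12] → X  [on edge]
    (6,7)@(13, 15): e=[156,0,-12] → .  [on edge]
  covered (21 px):
    . . . . . . . . .
    X . . . . . . . .
    X X . . . . . . .
    X X X . . . . . .
    X X X X . . . . .
    X X X X X . . . .
    X X X X X X . . .
    . . . . . . . . .
T3:
  2·area = 60  (B↔C swapped to make it positive)
  edge (18, 16)→(0, 4): d=(-18,-12) inclusive
  edge (0, 4)→(14, 10): d=(14,6) inclusive
  edge (14, 10)→(18, 16): d=(4,6) inclusive
    (2,3)@(5, 7): e=[6,12,42] → X
    (3,3)@(7, 7): e=[30,0,30] → X  [on edge]
    (4,3)@(9, 7): e=[54,-12,18] → .
    (2,4)@(5, 9): e=[-30,40,50] → .
    (3,4)@(7, 9): e=[-6,28,38] → .
    (4,4)@(9, 9): e=[18,16,26] → X
    (5,4)@(11, 9): e=[42,4,14] → X
    (6,4)@(13, 9): e=[66,-8,2] → .
    (4,5)@(9, 11): e=[-18,44,34] → .
    (5,5)@(11, 11): e=[6,32,22] → X
    (6,5)@(13, 11): e=[30,20,10] → X
    (7,5)@(15, 11): e=[54,8,-2] → .
  covered (8 px):
    . . . . . . . . .
    . . . . . . . . .
    . . . . . . . . .
    . . X X . . . . .
    . . . . X X . . .
    . . . . . X X . .
    . . . . . . . X .
    . . . . . . . . X
T4:
  2·area = 44  (B↔C swapped to make it positive)
  edge (0, 12)→(5, 5): d=(5,-7) inclusive
  edge (5, 5)→(12, 4): d=(7,-1) inclusive
  edge (12, 4)→(0, 12): d=(-12,8) inclusive
    (2,2)@(5, 5): e=[0,0,44] → X  [on edge]
    (3,2)@(7, 5): e=[14,2,28] → X
    (4,2)@(9, 5): e=[28,4,12] → X
    (5,2)@(11, 5): e=[42,6,-4] → .
    (2,3)@(5, 7): e=[10,14,20] → X
    (4,3)@(9, 7): e=[38,18,-12] → .
    (1,4)@(3, 9): e=[6,26,12] → X
    (2,4)@(5, 9): e=[20,28,-4] → .
    (3,4)@(7, 9): e=[34,30,-20] → .
    (0,5)@(1, 11): e=[2,38,4] → X
    (1,5)@(3, 11): e=[16,40,-12] → .
    (0,6)@(1, 13): e=[12,52,-20] → .
  covered (7 px):
    . . . . . . . . .
    . . . . . . . . .
    . . X X X . . . .
    . . X X . . . . .
    . X . . . . . . .
    X . . . . . . . .
    . . . . . . . . .
    . . . . . . . . .

Final: [4,16,4]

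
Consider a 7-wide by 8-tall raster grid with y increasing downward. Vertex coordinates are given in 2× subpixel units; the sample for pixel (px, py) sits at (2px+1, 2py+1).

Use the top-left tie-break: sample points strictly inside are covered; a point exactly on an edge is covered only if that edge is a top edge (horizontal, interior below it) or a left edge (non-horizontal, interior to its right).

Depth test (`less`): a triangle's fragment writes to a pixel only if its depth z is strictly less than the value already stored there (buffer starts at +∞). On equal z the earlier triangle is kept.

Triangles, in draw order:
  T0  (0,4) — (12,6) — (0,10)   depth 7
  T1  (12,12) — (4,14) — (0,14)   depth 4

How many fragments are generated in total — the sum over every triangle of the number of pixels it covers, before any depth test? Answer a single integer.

T0:
  2·area = 72
  edge (0, 4)→(12, 6): d=(12,2) right/bottom  bias=-1
  edge (12, 6)→(0, 10): d=(-12,4) right/bottom  bias=-1
  edge (0, 10)→(0, 4): d=(0,-6) top-left  bias=+0
    (0,2)@(1, 5): e=[10,56,6] → █
    (1,2)@(3, 5): e=[6,48,18] → █
    (2,2)@(5, 5): e=[2,40,30] → █
    (3,2)@(7, 5): e=[-2,32,42] → ·
    (0,3)@(1, 7): e=[34,32,6] → █
    (3,3)@(7, 7): e=[22,8,42] → █
    (4,3)@(9, 7): e=[18,0,54] → ·  [on edge]
    (0,4)@(1, 9): e=[58,8,6] → █
    (1,4)@(3, 9): e=[54,0,18] → ·  [on edge]
    (2,4)@(5, 9): e=[50,-8,30] → ·
    (3,4)@(7, 9): e=[46,-16,42] → ·
    (0,5)@(1, 11): e=[82,-16,6] → ·
  covered (8 px):
    · · · · · · ·
    · · · · · · ·
    █ █ █ · · · ·
    █ █ █ █ · · ·
    █ · · · · · ·
    · · · · · · ·
    · · · · · · ·
    · · · · · · ·
T1:
  2·area = 8
  edge (12, 12)→(4, 14): d=(-8,2) right/bottom  bias=-1
  edge (4, 14)→(0, 14): d=(-4,0) right/bottom  bias=-1
  edge (0, 14)→(12, 12): d=(12,-2) top-left  bias=+0
    (3,6)@(7, 13): e=[2,4,2] → █
    (4,6)@(9, 13): e=[-2,4,6] → ·
    (3,7)@(7, 15): e=[-14,-4,26] → ·
  covered (1 px):
    · · · · · · ·
    · · · · · · ·
    · · · · · · ·
    · · · · · · ·
    · · · · · · ·
    · · · · · · ·
    · · · █ · · ·
    · · · · · · ·

Result: 9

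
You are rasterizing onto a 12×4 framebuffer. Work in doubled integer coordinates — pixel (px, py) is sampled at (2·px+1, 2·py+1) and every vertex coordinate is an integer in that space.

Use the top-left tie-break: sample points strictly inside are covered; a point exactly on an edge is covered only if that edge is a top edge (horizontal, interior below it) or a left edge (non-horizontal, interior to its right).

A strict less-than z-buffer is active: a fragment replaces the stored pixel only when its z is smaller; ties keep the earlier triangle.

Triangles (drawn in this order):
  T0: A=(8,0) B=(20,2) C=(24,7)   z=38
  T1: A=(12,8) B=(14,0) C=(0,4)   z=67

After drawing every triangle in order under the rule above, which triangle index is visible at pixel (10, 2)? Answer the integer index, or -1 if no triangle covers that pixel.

T0:
  2·area = 52
  edge (8, 0)→(20, 2): d=(12,2) right/bottom  bias=-1
  edge (20, 2)→(24, 7): d=(4,5) right/bottom  bias=-1
  edge (24, 7)→(8, 0): d=(-16,-7) top-left  bias=+0
    (5,0)@(11, 1): e=[6,41,5] → #
    (6,0)@(13, 1): e=[2,31,19] → #
    (7,0)@(15, 1): e=[-2,21,33] → ·
    (5,1)@(11, 3): e=[30,49,-27] → ·
    (6,1)@(13, 3): e=[26,39,-13] → ·
    (7,1)@(15, 3): e=[22,29,1] → #
    (8,1)@(17, 3): e=[18,19,15] → #
    (9,1)@(19, 3): e=[14,9,29] → #
    (10,1)@(21, 3): e=[10,-1,43] → ·
    (7,2)@(15, 5): e=[46,37,-31] → ·
    (8,2)@(17, 5): e=[42,27,-17] → ·
    (9,2)@(19, 5): e=[38,17,-3] → ·
  covered (6 px):
    · · · · · # # · · · · ·
    · · · · · · · # # # · ·
    · · · · · · · · · · # ·
    · · · · · · · · · · · ·
T1:
  2·area = 104  (B↔C swapped to make it positive)
  edge (12, 8)→(0, 4): d=(-12,-4) top-left  bias=+0
  edge (0, 4)→(14, 0): d=(14,-4) top-left  bias=+0
  edge (14, 0)→(12, 8): d=(-2,8) right/bottom  bias=-1
    (5,0)@(11, 1): e=[80,2,22] → #
    (6,0)@(13, 1): e=[88,10,6] → #
    (7,0)@(15, 1): e=[96,18,-10] → ·
    (2,1)@(5, 3): e=[32,6,66] → #
    (3,1)@(7, 3): e=[40,14,50] → #
    (4,1)@(9, 3): e=[48,22,34] → #
    (7,1)@(15, 3): e=[72,46,-14] → ·
    (1,2)@(3, 5): e=[0,26,78] → #  [on edge]
    (6,2)@(13, 5): e=[40,66,-2] → ·
    (1,3)@(3, 7): e=[-24,54,74] → ·
    (2,3)@(5, 7): e=[-16,62,58] → ·
    (3,3)@(7, 7): e=[-8,70,42] → ·
    (4,3)@(9, 7): e=[0,78,26] → #  [on edge]
  covered (14 px):
    · · · · · # # · · · · ·
    · · # # # # # · · · · ·
    · # # # # # · · · · · ·
    · · · · # # · · · · · ·

Z-buffer (winner per pixel, '.' = empty):
  . . . . . 0 0 . . . . .
  . . 1 1 1 1 1 0 0 0 . .
  . 1 1 1 1 1 . . . . 0 .
  . . . . 1 1 . . . . . .

Final: 0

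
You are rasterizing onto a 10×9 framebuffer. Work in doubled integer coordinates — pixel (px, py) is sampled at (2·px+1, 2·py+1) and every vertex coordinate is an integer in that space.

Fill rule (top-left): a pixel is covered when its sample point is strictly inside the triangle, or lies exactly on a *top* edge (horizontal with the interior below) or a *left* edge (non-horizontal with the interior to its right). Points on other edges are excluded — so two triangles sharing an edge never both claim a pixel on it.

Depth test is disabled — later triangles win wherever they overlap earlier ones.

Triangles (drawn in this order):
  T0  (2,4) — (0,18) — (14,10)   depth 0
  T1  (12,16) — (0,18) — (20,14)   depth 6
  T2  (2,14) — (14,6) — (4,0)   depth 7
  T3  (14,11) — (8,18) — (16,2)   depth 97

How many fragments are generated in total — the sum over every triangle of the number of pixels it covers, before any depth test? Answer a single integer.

T0:
  2·area = 180  (B↔C swapped to make it positive)
  edge (2, 4)→(14, 10): d=(12,6) right/bottom  bias=-1
  edge (14, 10)→(0, 18): d=(-14,8) right/bottom  bias=-1
  edge (0, 18)→(2, 4): d=(2,-14) top-left  bias=+0
    (1,2)@(3, 5): e=[6,158,16] → #
    (2,2)@(5, 5): e=[-6,142,44] → ·
    (1,3)@(3, 7): e=[30,130,20] → #
    (2,3)@(5, 7): e=[18,114,48] → #
    (3,3)@(7, 7): e=[6,98,76] → #
    (4,3)@(9, 7): e=[-6,82,104] → ·
    (1,4)@(3, 9): e=[54,102,24] → #
    (4,4)@(9, 9): e=[18,54,108] → #
    (5,4)@(11, 9): e=[6,38,136] → #
    (6,4)@(13, 9): e=[-6,22,164] → ·
    (0,5)@(1, 11): e=[90,90,0] → #  [on edge]
    (6,5)@(13, 11): e=[18,-6,168] → ·
  covered (23 px):
    · · · · · · · · · ·
    · · · · · · · · · ·
    · # · · · · · · · ·
    · # # # · · · · · ·
    · # # # # # · · · ·
    # # # # # # · · · ·
    # # # # · · · · · ·
    # # # · · · · · · ·
    # · · · · · · · · ·
T1:
  2·area = 8
  edge (12, 16)→(0, 18): d=(-12,2) right/bottom  bias=-1
  edge (0, 18)→(20, 14): d=(20,-4) top-left  bias=+0
  edge (20, 14)→(12, 16): d=(-8,2) right/bottom  bias=-1
    (7,7)@(15, 15): e=[6,0,2] → #  [on edge]
    (8,7)@(17, 15): e=[2,8,-2] → ·
    (2,8)@(5, 17): e=[2,0,6] → #  [on edge]
    (3,8)@(7, 17): e=[-2,8,2] → ·
    (7,8)@(15, 17): e=[-18,40,-14] → ·
  covered (2 px):
    · · · · · · · · · ·
    · · · · · · · · · ·
    · · · · · · · · · ·
    · · · · · · · · · ·
    · · · · · · · · · ·
    · · · · · · · · · ·
    · · · · · · · · · ·
    · · · · · · · # · ·
    · · # · · · · · · ·
T2:
  2·area = 152  (B↔C swapped to make it positive)
  edge (2, 14)→(4, 0): d=(2,-14) top-left  bias=+0
  edge (4, 0)→(14, 6): d=(10,6) right/bottom  bias=-1
  edge (14, 6)→(2, 14): d=(-12,8) right/bottom  bias=-1
    (2,0)@(5, 1): e=[16,4,132] → #
    (3,0)@(7, 1): e=[44,-8,116] → ·
    (2,1)@(5, 3): e=[20,24,108] → #
    (3,1)@(7, 3): e=[48,12,92] → #
    (4,1)@(9, 3): e=[76,0,76] → ·  [on edge]
    (2,2)@(5, 5): e=[24,44,84] → #
    (4,2)@(9, 5): e=[80,20,52] → #
    (5,2)@(11, 5): e=[108,8,36] → #
    (6,2)@(13, 5): e=[136,-4,20] → ·
    (1,3)@(3, 7): e=[0,76,76] → #  [on edge]
    (6,3)@(13, 7): e=[140,16,-4] → ·
    (1,4)@(3, 9): e=[4,96,52] → #
    (9,4)@(19, 9): e=[228,0,-76] → ·  [on edge]
  covered (19 px):
    · · # · · · · · · ·
    · · # # · · · · · ·
    · · # # # # · · · ·
    · # # # # # · · · ·
    · # # # # · · · · ·
    · # # · · · · · · ·
    · # · · · · · · · ·
    · · · · · · · · · ·
    · · · · · · · · · ·
T3:
  2·area = 40
  edge (14, 11)→(8, 18): d=(-6,7) right/bottom  bias=-1
  edge (8, 18)→(16, 2): d=(8,-16) top-left  bias=+0
  edge (16, 2)→(14, 11): d=(-2,9) right/bottom  bias=-1
    (7,2)@(15, 5): e=[29,8,3] → #
    (8,2)@(17, 5): e=[15,40,-15] → ·
    (7,3)@(15, 7): e=[17,24,-1] → ·
    (6,4)@(13, 9): e=[19,8,13] → #
    (7,4)@(15, 9): e=[5,40,-5] → ·
    (6,5)@(13, 11): e=[7,24,9] → #
    (7,5)@(15, 11): e=[-7,56,-9] → ·
    (5,6)@(11, 13): e=[9,8,23] → #
    (6,6)@(13, 13): e=[-5,40,5] → ·
    (5,7)@(11, 15): e=[-3,24,19] → ·
  covered (4 px):
    · · · · · · · · · ·
    · · · · · · · · · ·
    · · · · · · · # · ·
    · · · · · · · · · ·
    · · · · · · # · · ·
    · · · · · · # · · ·
    · · · · · # · · · ·
    · · · · · · · · · ·
    · · · · · · · · · ·

Result: 48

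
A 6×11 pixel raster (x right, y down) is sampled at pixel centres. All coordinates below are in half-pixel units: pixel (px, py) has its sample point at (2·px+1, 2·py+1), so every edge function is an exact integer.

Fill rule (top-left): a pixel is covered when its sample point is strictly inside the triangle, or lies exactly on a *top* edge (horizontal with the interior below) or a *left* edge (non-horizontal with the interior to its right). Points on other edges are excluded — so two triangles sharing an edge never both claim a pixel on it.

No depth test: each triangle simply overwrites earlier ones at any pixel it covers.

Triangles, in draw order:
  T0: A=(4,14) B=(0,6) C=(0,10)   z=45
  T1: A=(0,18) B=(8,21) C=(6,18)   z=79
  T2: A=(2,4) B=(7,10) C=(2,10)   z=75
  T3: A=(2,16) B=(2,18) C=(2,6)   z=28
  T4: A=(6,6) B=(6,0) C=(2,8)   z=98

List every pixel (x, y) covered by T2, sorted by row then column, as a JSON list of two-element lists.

T0:
  2·area = 16  (B↔C swapped to make it positive)
  edge (4, 14)→(0, 10): d=(-4,-4) top-left  bias=+0
  edge (0, 10)→(0, 6): d=(0,-4) top-left  bias=+0
  edge (0, 6)→(4, 14): d=(4,8) right/bottom  bias=-1
    (0,4)@(1, 9): e=[8,4,4] → #
    (1,4)@(3, 9): e=[16,12,-12] → ·
    (0,5)@(1, 11): e=[0,4,12] → #  [on edge]
    (1,5)@(3, 11): e=[8,12,-4] → ·
    (0,6)@(1, 13): e=[-8,4,20] → ·
    (1,6)@(3, 13): e=[0,12,4] → #  [on edge]
    (2,6)@(5, 13): e=[8,20,-12] → ·
    (1,7)@(3, 15): e=[-8,12,12] → ·
    (2,7)@(5, 15): e=[0,20,-4] → ·  [on edge]
    (3,8)@(7, 17): e=[0,28,-12] → ·  [on edge]
    (4,9)@(9, 19): e=[0,36,-20] → ·  [on edge]
    (5,10)@(11, 21): e=[0,44,-28] → ·  [on edge]
  covered (3 px):
    · · · · · ·
    · · · · · ·
    · · · · · ·
    · · · · · ·
    # · · · · ·
    # · · · · ·
    · # · · · ·
    · · · · · ·
    · · · · · ·
    · · · · · ·
    · · · · · ·
T1:
  2·area = 18  (B↔C swapped to make it positive)
  edge (0, 18)→(6, 18): d=(6,0) top-left  bias=+0
  edge (6, 18)→(8, 21): d=(2,3) right/bottom  bias=-1
  edge (8, 21)→(0, 18): d=(-8,-3) top-left  bias=+0
    (1,9)@(3, 19): e=[6,11,1] → #
    (2,9)@(5, 19): e=[6,5,7] → #
    (3,9)@(7, 19): e=[6,-1,13] → ·
    (1,10)@(3, 21): e=[18,15,-15] → ·
    (2,10)@(5, 21): e=[18,9,-9] → ·
  covered (2 px):
    · · · · · ·
    · · · · · ·
    · · · · · ·
    · · · · · ·
    · · · · · ·
    · · · · · ·
    · · · · · ·
    · · · · · ·
    · · · · · ·
    · # # · · ·
    · · · · · ·
T2:
  2·area = 30
  edge (2, 4)→(7, 10): d=(5,6) right/bottom  bias=-1
  edge (7, 10)→(2, 10): d=(-5,0) right/bottom  bias=-1
  edge (2, 10)→(2, 4): d=(0,-6) top-left  bias=+0
    (1,3)@(3, 7): e=[9,15,6] → #
    (2,3)@(5, 7): e=[-3,15,18] → ·
    (1,4)@(3, 9): e=[19,5,6] → #
    (2,4)@(5, 9): e=[7,5,18] → #
    (3,4)@(7, 9): e=[-5,5,30] → ·
    (1,5)@(3, 11): e=[29,-5,6] → ·
    (2,5)@(5, 11): e=[17,-5,18] → ·
  covered (3 px):
    · · · · · ·
    · · · · · ·
    · · · · · ·
    · # · · · ·
    · # # · · ·
    · · · · · ·
    · · · · · ·
    · · · · · ·
    · · · · · ·
    · · · · · ·
    · · · · · ·
T3:
  degenerate (2·area = 0) — covers nothing
T4:
  2·area = 24  (B↔C swapped to make it positive)
  edge (6, 6)→(2, 8): d=(-4,2) right/bottom  bias=-1
  edge (2, 8)→(6, 0): d=(4,-8) top-left  bias=+0
  edge (6, 0)→(6, 6): d=(0,6) right/bottom  bias=-1
    (2,1)@(5, 3): e=[14,4,6] → #
    (3,1)@(7, 3): e=[10,20,-6] → ·
    (2,2)@(5, 5): e=[6,12,6] → #
    (3,2)@(7, 5): e=[2,28,-6] → ·
    (1,3)@(3, 7): e=[2,4,18] → #
    (2,3)@(5, 7): e=[-2,20,6] → ·
    (1,4)@(3, 9): e=[-6,12,18] → ·
  covered (3 px):
    · · · · · ·
    · · # · · ·
    · · # · · ·
    · # · · · ·
    · · · · · ·
    · · · · · ·
    · · · · · ·
    · · · · · ·
    · · · · · ·
    · · · · · ·
    · · · · · ·

Final: [[1,3],[1,4],[2,4]]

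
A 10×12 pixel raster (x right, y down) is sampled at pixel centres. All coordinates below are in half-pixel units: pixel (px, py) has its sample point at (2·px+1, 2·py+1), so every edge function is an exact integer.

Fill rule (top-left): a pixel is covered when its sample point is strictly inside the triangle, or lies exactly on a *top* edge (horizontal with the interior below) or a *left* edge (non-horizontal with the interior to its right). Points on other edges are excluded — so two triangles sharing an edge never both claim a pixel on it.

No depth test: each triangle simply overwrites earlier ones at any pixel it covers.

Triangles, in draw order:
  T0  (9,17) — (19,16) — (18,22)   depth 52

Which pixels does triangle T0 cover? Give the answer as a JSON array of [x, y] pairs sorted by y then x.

T0:
  2·area = 59
  edge (9, 17)→(19, 16): d=(10,-1) top-left  bias=+0
  edge (19, 16)→(18, 22): d=(-1,6) right/bottom  bias=-1
  edge (18, 22)→(9, 17): d=(-9,-5) top-left  bias=+0
    (4,8)@(9, 17): e=[0,59,0] → █  [on edge]
    (5,8)@(11, 17): e=[2,47,10] → █
    (6,8)@(13, 17): e=[4,35,20] → █
    (7,8)@(15, 17): e=[6,23,30] → █
    (8,8)@(17, 17): e=[8,11,40] → █
    (9,8)@(19, 17): e=[10,-1,50] → ·
    (4,9)@(9, 19): e=[20,57,-18] → ·
    (5,9)@(11, 19): e=[22,45,-8] → ·
    (6,9)@(13, 19): e=[24,33,2] → █
    (9,9)@(19, 19): e=[30,-3,32] → ·
    (6,10)@(13, 21): e=[44,31,-16] → ·
    (7,10)@(15, 21): e=[46,19,-6] → ·
  covered (9 px):
    · · · · · · · · · ·
    · · · · · · · · · ·
    · · · · · · · · · ·
    · · · · · · · · · ·
    · · · · · · · · · ·
    · · · · · · · · · ·
    · · · · · · · · · ·
    · · · · · · · · · ·
    · · · · █ █ █ █ █ ·
    · · · · · · █ █ █ ·
    · · · · · · · · █ ·
    · · · · · · · · · ·

Result: [[4,8],[5,8],[6,8],[7,8],[8,8],[6,9],[7,9],[8,9],[8,10]]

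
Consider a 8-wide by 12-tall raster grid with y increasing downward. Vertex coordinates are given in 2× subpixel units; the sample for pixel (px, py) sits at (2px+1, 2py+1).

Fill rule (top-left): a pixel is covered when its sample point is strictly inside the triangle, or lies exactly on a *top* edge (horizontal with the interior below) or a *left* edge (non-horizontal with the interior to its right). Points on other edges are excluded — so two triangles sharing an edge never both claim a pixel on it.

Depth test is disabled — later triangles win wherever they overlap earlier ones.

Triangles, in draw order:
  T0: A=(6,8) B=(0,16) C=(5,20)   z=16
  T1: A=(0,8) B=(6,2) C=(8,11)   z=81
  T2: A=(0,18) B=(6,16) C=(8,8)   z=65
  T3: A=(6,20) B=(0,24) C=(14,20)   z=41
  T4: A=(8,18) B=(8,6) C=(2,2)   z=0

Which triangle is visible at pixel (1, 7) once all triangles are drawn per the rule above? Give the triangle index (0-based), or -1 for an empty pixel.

T0:
  2·area = 64  (B↔C swapped to make it positive)
  edge (6, 8)→(5, 20): d=(-1,12) right/bottom  bias=-1
  edge (5, 20)→(0, 16): d=(-5,-4) top-left  bias=+0
  edge (0, 16)→(6, 8): d=(6,-8) top-left  bias=+0
    (2,5)@(5, 11): e=[9,45,10] → #
    (3,5)@(7, 11): e=[-15,53,26] → ·
    (1,6)@(3, 13): e=[31,27,6] → #
    (3,6)@(7, 13): e=[-17,43,38] → ·
    (0,7)@(1, 15): e=[53,9,2] → #
    (3,7)@(7, 15): e=[-19,33,50] → ·
    (0,8)@(1, 17): e=[51,-1,14] → ·
    (1,8)@(3, 17): e=[27,7,30] → #
    (3,8)@(7, 17): e=[-21,23,62] → ·
    (1,9)@(3, 19): e=[25,-3,42] → ·
    (2,9)@(5, 19): e=[1,5,58] → #
    (3,9)@(7, 19): e=[-23,13,74] → ·
  covered (9 px):
    · · · · · · · ·
    · · · · · · · ·
    · · · · · · · ·
    · · · · · · · ·
    · · · · · · · ·
    · · # · · · · ·
    · # # · · · · ·
    # # # · · · · ·
    · # # · · · · ·
    · · # · · · · ·
    · · · · · · · ·
    · · · · · · · ·
T1:
  2·area = 66
  edge (0, 8)→(6, 2): d=(6,-6) top-left  bias=+0
  edge (6, 2)→(8, 11): d=(2,9) right/bottom  bias=-1
  edge (8, 11)→(0, 8): d=(-8,-3) top-left  bias=+0
    (3,0)@(7, 1): e=[0,-11,77] → ·  [on edge]
    (2,1)@(5, 3): e=[0,11,55] → #  [on edge]
    (3,1)@(7, 3): e=[12,-7,61] → ·
    (1,2)@(3, 5): e=[0,33,33] → #  [on edge]
    (3,2)@(7, 5): e=[24,-3,45] → ·
    (0,3)@(1, 7): e=[0,55,11] → #  [on edge]
    (3,3)@(7, 7): e=[36,1,29] → #
    (4,3)@(9, 7): e=[48,-17,35] → ·
    (0,4)@(1, 9): e=[12,59,-5] → ·
    (1,4)@(3, 9): e=[24,41,1] → #
    (4,4)@(9, 9): e=[60,-13,19] → ·
    (1,5)@(3, 11): e=[36,45,-15] → ·
  covered (10 px):
    · · · · · · · ·
    · · # · · · · ·
    · # # · · · · ·
    # # # # · · · ·
    · # # # · · · ·
    · · · · · · · ·
    · · · · · · · ·
    · · · · · · · ·
    · · · · · · · ·
    · · · · · · · ·
    · · · · · · · ·
    · · · · · · · ·
T2:
  2·area = 44  (B↔C swapped to make it positive)
  edge (0, 18)→(8, 8): d=(8,-10) top-left  bias=+0
  edge (8, 8)→(6, 16): d=(-2,8) right/bottom  bias=-1
  edge (6, 16)→(0, 18): d=(-6,2) right/bottom  bias=-1
    (3,5)@(7, 11): e=[14,2,28] → #
    (4,5)@(9, 11): e=[34,-14,24] → ·
    (2,6)@(5, 13): e=[10,14,20] → #
    (3,6)@(7, 13): e=[30,-2,16] → ·
    (7,6)@(15, 13): e=[110,-66,0] → ·  [on edge]
    (1,7)@(3, 15): e=[6,26,12] → #
    (3,7)@(7, 15): e=[46,-6,4] → ·
    (4,7)@(9, 15): e=[66,-22,0] → ·  [on edge]
    (0,8)@(1, 17): e=[2,38,4] → #
    (1,8)@(3, 17): e=[22,22,0] → ·  [on edge]
    (2,8)@(5, 17): e=[42,6,-4] → ·
    (0,9)@(1, 19): e=[18,34,-8] → ·
  covered (5 px):
    · · · · · · · ·
    · · · · · · · ·
    · · · · · · · ·
    · · · · · · · ·
    · · · · · · · ·
    · · · # · · · ·
    · · # · · · · ·
    · # # · · · · ·
    # · · · · · · ·
    · · · · · · · ·
    · · · · · · · ·
    · · · · · · · ·
T3:
  2·area = 32  (B↔C swapped to make it positive)
  edge (6, 20)→(14, 20): d=(8,0) top-left  bias=+0
  edge (14, 20)→(0, 24): d=(-14,4) right/bottom  bias=-1
  edge (0, 24)→(6, 20): d=(6,-4) top-left  bias=+0
    (2,10)@(5, 21): e=[8,22,2] → #
    (3,10)@(7, 21): e=[8,14,10] → #
    (4,10)@(9, 21): e=[8,6,18] → #
    (5,10)@(11, 21): e=[8,-2,26] → ·
    (1,11)@(3, 23): e=[24,2,6] → #
    (2,11)@(5, 23): e=[24,-6,14] → ·
    (3,11)@(7, 23): e=[24,-14,22] → ·
    (4,11)@(9, 23): e=[24,-22,30] → ·
  covered (4 px):
    · · · · · · · ·
    · · · · · · · ·
    · · · · · · · ·
    · · · · · · · ·
    · · · · · · · ·
    · · · · · · · ·
    · · · · · · · ·
    · · · · · · · ·
    · · · · · · · ·
    · · · · · · · ·
    · · # # # · · ·
    · # · · · · · ·
T4:
  2·area = 72  (B↔C swapped to make it positive)
  edge (8, 18)→(2, 2): d=(-6,-16) top-left  bias=+0
  edge (2, 2)→(8, 6): d=(6,4) right/bottom  bias=-1
  edge (8, 6)→(8, 18): d=(0,12) right/bottom  bias=-1
    (1,1)@(3, 3): e=[10,2,60] → #
    (2,1)@(5, 3): e=[42,-6,36] → ·
    (1,2)@(3, 5): e=[-2,14,60] → ·
    (2,2)@(5, 5): e=[30,6,36] → #
    (3,2)@(7, 5): e=[62,-2,12] → ·
    (2,3)@(5, 7): e=[18,18,36] → #
    (3,3)@(7, 7): e=[50,10,12] → #
    (4,3)@(9, 7): e=[82,2,-12] → ·
    (2,4)@(5, 9): e=[6,30,36] → #
    (4,4)@(9, 9): e=[70,14,-12] → ·
    (2,5)@(5, 11): e=[-6,42,36] → ·
    (3,5)@(7, 11): e=[26,34,12] → #
  covered (9 px):
    · · · · · · · ·
    · # · · · · · ·
    · · # · · · · ·
    · · # # · · · ·
    · · # # · · · ·
    · · · # · · · ·
    · · · # · · · ·
    · · · # · · · ·
    · · · · · · · ·
    · · · · · · · ·
    · · · · · · · ·
    · · · · · · · ·

Z-buffer (winner per pixel, '.' = empty):
  . . . . . . . .
  . 4 1 . . . . .
  . 1 4 . . . . .
  1 1 4 4 . . . .
  . 1 4 4 . . . .
  . . 0 4 . . . .
  . 0 2 4 . . . .
  0 2 2 4 . . . .
  2 0 0 . . . . .
  . . 0 . . . . .
  . . 3 3 3 . . .
  . 3 . . . . . .

Answer: 2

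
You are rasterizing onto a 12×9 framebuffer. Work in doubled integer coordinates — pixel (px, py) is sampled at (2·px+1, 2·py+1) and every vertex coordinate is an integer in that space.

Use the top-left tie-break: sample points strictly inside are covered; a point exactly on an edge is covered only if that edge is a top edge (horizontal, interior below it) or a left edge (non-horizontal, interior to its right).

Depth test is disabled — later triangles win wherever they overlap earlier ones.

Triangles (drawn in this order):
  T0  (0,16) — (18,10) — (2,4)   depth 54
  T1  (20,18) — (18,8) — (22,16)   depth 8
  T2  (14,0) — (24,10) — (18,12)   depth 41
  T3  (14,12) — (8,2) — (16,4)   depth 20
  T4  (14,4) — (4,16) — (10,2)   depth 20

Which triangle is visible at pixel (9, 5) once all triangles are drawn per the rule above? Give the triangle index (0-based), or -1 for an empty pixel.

T0:
  2·area = 204  (B↔C swapped to make it positive)
  edge (0, 16)→(2, 4): d=(2,-12) top-left  bias=+0
  edge (2, 4)→(18, 10): d=(16,6) right/bottom  bias=-1
  edge (18, 10)→(0, 16): d=(-18,6) right/bottom  bias=-1
    (1,2)@(3, 5): e=[14,10,180] → █
    (2,2)@(5, 5): e=[38,-2,168] → ·
    (1,3)@(3, 7): e=[18,42,144] → █
    (2,3)@(5, 7): e=[42,30,132] → █
    (3,3)@(7, 7): e=[66,18,120] → █
    (4,3)@(9, 7): e=[90,6,108] → █
    (5,3)@(11, 7): e=[114,-6,96] → ·
    (1,4)@(3, 9): e=[22,74,108] → █
    (5,4)@(11, 9): e=[118,26,60] → █
    (6,4)@(13, 9): e=[142,14,48] → █
    (7,4)@(15, 9): e=[166,2,36] → █
    (8,4)@(17, 9): e=[190,-10,24] → ·
    (10,4)@(21, 9): e=[238,-34,0] → ·  [on edge]
    (7,5)@(15, 11): e=[170,34,0] → ·  [on edge]
    (4,6)@(9, 13): e=[102,102,0] → ·  [on edge]
    (1,7)@(3, 15): e=[34,170,0] → ·  [on edge]
  covered (24 px):
    · · · · · · · · · · · ·
    · · · · · · · · · · · ·
    · █ · · · · · · · · · ·
    · █ █ █ █ · · · · · · ·
    · █ █ █ █ █ █ █ · · · ·
    █ █ █ █ █ █ █ · · · · ·
    █ █ █ █ · · · · · · · ·
    █ · · · · · · · · · · ·
    · · · · · · · · · · · ·
T1:
  2·area = 24
  edge (20, 18)→(18, 8): d=(-2,-10) top-left  bias=+0
  edge (18, 8)→(22, 16): d=(4,8) right/bottom  bias=-1
  edge (22, 16)→(20, 18): d=(-2,2) right/bottom  bias=-1
    (8,1)@(17, 3): e=[0,-12,36] → ·  [on edge]
    (9,5)@(19, 11): e=[4,4,16] → █
    (10,5)@(21, 11): e=[24,-12,12] → ·
    (9,6)@(19, 13): e=[0,12,12] → █  [on edge]
    (10,6)@(21, 13): e=[20,-4,8] → ·
    (9,7)@(19, 15): e=[-4,20,8] → ·
    (10,7)@(21, 15): e=[16,4,4] → █
    (11,7)@(23, 15): e=[36,-12,0] → ·  [on edge]
    (10,8)@(21, 17): e=[12,12,0] → ·  [on edge]
  covered (3 px):
    · · · · · · · · · · · ·
    · · · · · · · · · · · ·
    · · · · · · · · · · · ·
    · · · · · · · · · · · ·
    · · · · · · · · · · · ·
    · · · · · · · · · █ · ·
    · · · · · · · · · █ · ·
    · · · · · · · · · · █ ·
    · · · · · · · · · · · ·
T2:
  2·area = 80
  edge (14, 0)→(24, 10): d=(10,10) right/bottom  bias=-1
  edge (24, 10)→(18, 12): d=(-6,2) right/bottom  bias=-1
  edge (18, 12)→(14, 0): d=(-4,-12) top-left  bias=+0
    (7,0)@(15, 1): e=[0,72,8] → ·  [on edge]
    (7,1)@(15, 3): e=[20,60,0] → █  [on edge]
    (8,1)@(17, 3): e=[0,56,24] → ·  [on edge]
    (7,2)@(15, 5): e=[40,48,-8] → ·
    (8,2)@(17, 5): e=[20,44,16] → █
    (9,2)@(19, 5): e=[0,40,40] → ·  [on edge]
    (8,3)@(17, 7): e=[40,32,8] → █
    (9,3)@(19, 7): e=[20,28,32] → █
    (10,3)@(21, 7): e=[0,24,56] → ·  [on edge]
    (8,4)@(17, 9): e=[60,20,0] → █  [on edge]
    (10,4)@(21, 9): e=[20,12,48] → █
    (11,4)@(23, 9): e=[0,8,72] → ·  [on edge]
    (10,5)@(21, 11): e=[40,0,40] → ·  [on edge]
    (7,6)@(15, 13): e=[120,0,-40] → ·  [on edge]
    (4,7)@(9, 15): e=[200,0,-120] → ·  [on edge]
    (9,7)@(19, 15): e=[100,-20,0] → ·  [on edge]
    (1,8)@(3, 17): e=[280,0,-200] → ·  [on edge]
  covered (8 px):
    · · · · · · · · · · · ·
    · · · · · · · █ · · · ·
    · · · · · · · · █ · · ·
    · · · · · · · · █ █ · ·
    · · · · · · · · █ █ █ ·
    · · · · · · · · · █ · ·
    · · · · · · · · · · · ·
    · · · · · · · · · · · ·
    · · · · · · · · · · · ·
T3:
  2·area = 68
  edge (14, 12)→(8, 2): d=(-6,-10) top-left  bias=+0
  edge (8, 2)→(16, 4): d=(8,2) right/bottom  bias=-1
  edge (16, 4)→(14, 12): d=(-2,8) right/bottom  bias=-1
    (4,1)@(9, 3): e=[4,6,58] → █
    (5,1)@(11, 3): e=[24,2,42] → █
    (6,1)@(13, 3): e=[44,-2,26] → ·
    (4,2)@(9, 5): e=[-8,22,54] → ·
    (5,2)@(11, 5): e=[12,18,38] → █
    (6,2)@(13, 5): e=[32,14,22] → █
    (7,2)@(15, 5): e=[52,10,6] → █
    (8,2)@(17, 5): e=[72,6,-10] → ·
    (5,3)@(11, 7): e=[0,34,34] → █  [on edge]
    (8,3)@(17, 7): e=[60,22,-14] → ·
    (5,4)@(11, 9): e=[-12,50,30] → ·
    (6,4)@(13, 9): e=[8,46,14] → █
    (8,8)@(17, 17): e=[0,102,-34] → ·  [on edge]
  covered (9 px):
    · · · · · · · · · · · ·
    · · · · █ █ · · · · · ·
    · · · · · █ █ █ · · · ·
    · · · · · █ █ █ · · · ·
    · · · · · · █ · · · · ·
    · · · · · · · · · · · ·
    · · · · · · · · · · · ·
    · · · · · · · · · · · ·
    · · · · · · · · · · · ·
T4:
  2·area = 68
  edge (14, 4)→(4, 16): d=(-10,12) right/bottom  bias=-1
  edge (4, 16)→(10, 2): d=(6,-14) top-left  bias=+0
  edge (10, 2)→(14, 4): d=(4,2) right/bottom  bias=-1
    (5,1)@(11, 3): e=[46,20,2] → █
    (6,1)@(13, 3): e=[22,48,-2] → ·
    (4,2)@(9, 5): e=[50,4,14] → █
    (6,2)@(13, 5): e=[2,60,6] → █
    (7,2)@(15, 5): e=[-22,88,2] → ·
    (4,3)@(9, 7): e=[30,16,22] → █
    (6,3)@(13, 7): e=[-18,72,14] → ·
    (3,4)@(7, 9): e=[34,0,34] → █  [on edge]
    (5,4)@(11, 9): e=[-14,56,26] → ·
    (3,5)@(7, 11): e=[14,12,42] → █
    (4,5)@(9, 11): e=[-10,40,38] → ·
    (3,6)@(7, 13): e=[-6,24,50] → ·
  covered (9 px):
    · · · · · · · · · · · ·
    · · · · · █ · · · · · ·
    · · · · █ █ █ · · · · ·
    · · · · █ █ · · · · · ·
    · · · █ █ · · · · · · ·
    · · · █ · · · · · · · ·
    · · · · · · · · · · · ·
    · · · · · · · · · · · ·
    · · · · · · · · · · · ·

Z-buffer (winner per pixel, '.' = empty):
  . . . . . . . . . . . .
  . . . . 3 4 . 2 . . . .
  . 0 . . 4 4 4 3 2 . . .
  . 0 0 0 4 4 3 3 2 2 . .
  . 0 0 4 4 0 3 0 2 2 2 .
  0 0 0 4 0 0 0 . . 2 . .
  0 0 0 0 . . . . . 1 . .
  0 . . . . . . . . . 1 .
  . . . . . . . . . . . .

Answer: 2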